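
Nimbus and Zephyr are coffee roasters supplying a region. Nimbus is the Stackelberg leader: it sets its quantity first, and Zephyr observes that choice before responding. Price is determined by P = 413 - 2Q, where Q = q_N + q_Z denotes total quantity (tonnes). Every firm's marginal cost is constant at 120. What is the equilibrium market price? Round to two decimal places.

193.25

Solve by backward induction. Given q_N, the follower Zephyr maximises π_Z = (413 - 2q_N - 2q_Z)q_Z - 120q_Z.
∂π_Z/∂q_Z = 293 - 2q_N - 4q_Z = 0 gives the reaction function q_Z = (293 - 2q_N)/4.
The leader anticipates this reaction. Substituting into P = 413 - 2Q gives P = 533/2 - q_N, so π_N = (533/2 - q_N)q_N - 120q_N.
Leader FOC: 293/2 - 2q_N = 0, so q_N = 293/4.
Then q_Z = (293 - 2·(293/4))/4 = 293/8.
Total output Q = 879/8, so price P = 413 - 2·(879/8) = 773/4.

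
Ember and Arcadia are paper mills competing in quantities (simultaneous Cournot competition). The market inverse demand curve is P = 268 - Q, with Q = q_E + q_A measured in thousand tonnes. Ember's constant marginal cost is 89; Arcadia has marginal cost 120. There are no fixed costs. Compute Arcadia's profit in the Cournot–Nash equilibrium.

Ember's profit: π_E = (268 - Q)q_E - (89q_E). Setting ∂π_E/∂q_E = 0: 179 - 2q_E - (q_A) = 0.
Arcadia's first-order condition: 148 - 2q_A - (q_E) = 0.
Best responses: q_E = (179 - q_A)/2, q_A = (148 - q_E)/2.
Substituting one into the other gives q_E = 70 and q_A = 39.
Price P = 268 - 109 = 159.
Arcadia's profit: (159 - 120)·39 = 1521.

1521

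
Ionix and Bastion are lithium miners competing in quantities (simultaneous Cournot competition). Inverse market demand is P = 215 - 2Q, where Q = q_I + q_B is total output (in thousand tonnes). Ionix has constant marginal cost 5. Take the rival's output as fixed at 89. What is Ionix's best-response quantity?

8

With the rival's output fixed at 89, Ionix's profit is π_I = (215 - 2·89 - 2q_I)q_I - (5q_I) = (37 - 2q_I)q_I - (5q_I).
∂π_I/∂q_I = 32 - 4q_I = 0, so q_I = 8.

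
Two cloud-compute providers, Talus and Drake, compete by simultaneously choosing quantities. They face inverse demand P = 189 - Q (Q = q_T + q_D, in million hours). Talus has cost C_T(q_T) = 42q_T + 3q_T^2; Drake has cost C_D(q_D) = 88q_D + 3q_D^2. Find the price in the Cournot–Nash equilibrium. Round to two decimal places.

161.44

Talus's profit: π_T = (189 - Q)q_T - (42q_T + 3q_T²). Setting ∂π_T/∂q_T = 0: 147 - 8q_T - (q_D) = 0.
Drake's first-order condition: 101 - 8q_D - (q_T) = 0.
So q_T = (147 - q_D)/8 and q_D = (101 - q_T)/8.
Substituting one into the other gives q_T = 1075/63 and q_D = 661/63.
Total output Q = 248/9, so price P = 189 - 248/9 = 1453/9.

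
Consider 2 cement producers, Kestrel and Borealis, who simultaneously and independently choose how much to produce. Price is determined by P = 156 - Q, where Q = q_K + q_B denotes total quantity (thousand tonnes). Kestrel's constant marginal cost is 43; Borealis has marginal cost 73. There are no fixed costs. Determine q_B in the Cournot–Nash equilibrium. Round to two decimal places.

Kestrel's profit: π_K = (156 - Q)q_K - (43q_K). Setting ∂π_K/∂q_K = 0: 113 - 2q_K - (q_B) = 0.
Borealis's profit: π_B = (156 - Q)q_B - (73q_B). Setting ∂π_B/∂q_B = 0: 83 - 2q_B - (q_K) = 0.
So q_K = (113 - q_B)/2 and q_B = (83 - q_K)/2.
Substituting one into the other gives q_K = 143/3 and q_B = 53/3.

17.67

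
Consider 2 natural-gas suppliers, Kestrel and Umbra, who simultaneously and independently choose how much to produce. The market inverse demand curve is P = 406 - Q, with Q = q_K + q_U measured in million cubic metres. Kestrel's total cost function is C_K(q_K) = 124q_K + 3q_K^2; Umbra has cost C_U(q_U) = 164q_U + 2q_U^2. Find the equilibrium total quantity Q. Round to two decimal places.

66.04

Kestrel's profit: π_K = (406 - Q)q_K - (124q_K + 3q_K²). Setting ∂π_K/∂q_K = 0: 282 - 8q_K - (q_U) = 0.
Umbra's first-order condition: 242 - 6q_U - (q_K) = 0.
So q_K = (282 - q_U)/8 and q_U = (242 - q_K)/6.
Substituting one into the other gives q_K = 1450/47 and q_U = 1654/47.
Total output Q = 1450/47 + 1654/47 = 66.0426.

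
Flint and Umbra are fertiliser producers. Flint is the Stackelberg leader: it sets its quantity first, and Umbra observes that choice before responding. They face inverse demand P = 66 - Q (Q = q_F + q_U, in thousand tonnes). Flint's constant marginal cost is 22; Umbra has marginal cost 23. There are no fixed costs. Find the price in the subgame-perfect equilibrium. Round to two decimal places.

33.25

Solve by backward induction. Given q_F, the follower Umbra maximises π_U = (66 - q_F - q_U)q_U - 23q_U.
Follower FOC: 43 - q_F - 2q_U = 0, so q_U(q_F) = (43 - q_F)/2.
The leader anticipates this reaction. Substituting into P = 66 - Q gives P = 89/2 - (1/2)q_F, so π_F = (89/2 - (1/2)q_F)q_F - 22q_F.
Maximising: ∂π_F/∂q_F = 45/2 - q_F = 0, giving q_F = 45/2.
Then q_U = (43 - 45/2)/2 = 41/4.
Total output Q = 131/4, so price P = 66 - 131/4 = 133/4.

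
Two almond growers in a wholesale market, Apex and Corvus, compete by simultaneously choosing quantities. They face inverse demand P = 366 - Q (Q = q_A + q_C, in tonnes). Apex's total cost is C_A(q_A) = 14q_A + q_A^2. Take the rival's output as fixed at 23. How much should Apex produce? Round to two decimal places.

82.25

With the rival's output fixed at 23, Apex's profit is π_A = (366 - 23 - q_A)q_A - (14q_A + q_A²) = (343 - q_A)q_A - (14q_A + q_A²).
∂π_A/∂q_A = 329 - 4q_A = 0, so q_A = 329/4.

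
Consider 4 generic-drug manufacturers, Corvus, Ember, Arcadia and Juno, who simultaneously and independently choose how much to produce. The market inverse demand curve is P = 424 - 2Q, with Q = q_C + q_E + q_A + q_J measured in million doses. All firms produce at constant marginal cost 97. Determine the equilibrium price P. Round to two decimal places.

A representative firm's profit is π_i = q_i(424 - 2Q) - 97q_i.
Setting ∂π_i/∂q_i = 0 with rivals' quantities fixed: 327 - 4q_i - 2·Σ_{j≠i} q_j = 0.
With identical firms every q_j equals q_i, so Σ_{j≠i} q_j = 3q_i and 327 = 10q_i, giving q_i = 327/10.
Total output Q = 654/5, so price P = 424 - 2·(654/5) = 812/5.

162.40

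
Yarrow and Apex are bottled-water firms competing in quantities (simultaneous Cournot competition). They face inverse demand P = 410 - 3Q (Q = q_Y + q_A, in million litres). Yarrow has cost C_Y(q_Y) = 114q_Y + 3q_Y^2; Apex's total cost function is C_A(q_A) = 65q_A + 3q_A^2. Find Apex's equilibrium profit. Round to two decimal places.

Yarrow's profit: π_Y = (410 - 3Q)q_Y - (114q_Y + 3q_Y²). Setting ∂π_Y/∂q_Y = 0: 296 - 12q_Y - 3(q_A) = 0.
Apex's profit: π_A = (410 - 3Q)q_A - (65q_A + 3q_A²). Setting ∂π_A/∂q_A = 0: 345 - 12q_A - 3(q_Y) = 0.
Rearranging gives the reaction functions q_Y = (296 - 3q_A)/12 and q_A = (345 - 3q_Y)/12.
Substituting one into the other gives q_Y = 839/45 and q_A = 1084/45.
Price P = 410 - 3·(641/15) = 1409/5.
Apex's profit: (1409/5)·(1084/45) - 65·(1084/45) - 3(1084/45)² = 3481.6474.

3481.65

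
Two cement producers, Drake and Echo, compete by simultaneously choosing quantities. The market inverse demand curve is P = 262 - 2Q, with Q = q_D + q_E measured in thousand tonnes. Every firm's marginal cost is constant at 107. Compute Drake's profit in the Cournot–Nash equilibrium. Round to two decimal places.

1334.72

A representative firm's profit is π_i = q_i(262 - 2Q) - 107q_i.
First-order condition (treating rivals' output as given): 155 - 4q_i - 2q_j = 0.
With identical firms every q_j equals q_i, so q_j = q_i and 155 = 6q_i, giving q_i = 155/6.
Price P = 262 - 2·(155/3) = 476/3.
Drake's profit: (476/3 - 107)·(155/6) = 1334.7222.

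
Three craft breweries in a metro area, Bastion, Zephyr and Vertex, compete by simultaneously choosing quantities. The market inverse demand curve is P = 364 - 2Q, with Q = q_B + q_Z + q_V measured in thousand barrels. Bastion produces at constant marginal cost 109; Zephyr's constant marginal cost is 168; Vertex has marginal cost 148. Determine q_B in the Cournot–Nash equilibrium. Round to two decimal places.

44.13

Bastion's profit: π_B = (364 - 2Q)q_B - (109q_B). Setting ∂π_B/∂q_B = 0: 255 - 4q_B - 2(q_Z + q_V) = 0.
Zephyr's profit: π_Z = (364 - 2Q)q_Z - (168q_Z). Setting ∂π_Z/∂q_Z = 0: 196 - 4q_Z - 2(q_B + q_V) = 0.
Vertex's first-order condition: 216 - 4q_V - 2(q_B + q_Z) = 0.
Adding the 3 conditions: 667 − 4Q − 4Q = 0, i.e. Q = 667/8.
Back-substituting: q_B = (255 − 667/4)/2 = 353/8, q_Z = (196 − 667/4)/2 = 117/8, q_V = (216 − 667/4)/2 = 197/8.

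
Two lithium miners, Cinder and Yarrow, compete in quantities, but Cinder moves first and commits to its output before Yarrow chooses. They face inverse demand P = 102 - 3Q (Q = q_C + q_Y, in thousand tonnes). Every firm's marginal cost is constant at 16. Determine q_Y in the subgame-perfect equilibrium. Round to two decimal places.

The follower Yarrow best-responds to any q_C: π_Y = (102 - 3Q)q_Y - 16q_Y.
∂π_Y/∂q_Y = 86 - 3q_C - 6q_Y = 0 gives the reaction function q_Y = (86 - 3q_C)/6.
Cinder substitutes q_Y(q_C) into its own profit: π_C = q_C(102 - 3q_C - (86 - 3q_C)/2) - 16q_C = (59 - (3/2)q_C)q_C - 16q_C.
Leader FOC: 43 - 3q_C = 0, so q_C = 43/3.
Then q_Y = (86 - 3·(43/3))/6 = 43/6.

7.17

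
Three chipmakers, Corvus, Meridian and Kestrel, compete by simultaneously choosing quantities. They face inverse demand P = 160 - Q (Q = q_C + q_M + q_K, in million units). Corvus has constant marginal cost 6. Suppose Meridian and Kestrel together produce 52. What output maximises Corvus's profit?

With rivals' combined output fixed at 52, Corvus's profit is π_C = (160 - 52 - q_C)q_C - (6q_C) = (108 - q_C)q_C - (6q_C).
∂π_C/∂q_C = 102 - 2q_C = 0, so q_C = 51.

51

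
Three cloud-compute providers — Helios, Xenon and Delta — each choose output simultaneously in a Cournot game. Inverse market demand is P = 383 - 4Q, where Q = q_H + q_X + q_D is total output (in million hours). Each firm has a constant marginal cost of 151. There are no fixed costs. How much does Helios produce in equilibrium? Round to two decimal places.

14.50

A representative firm's profit is π_i = q_i(383 - 4Q) - 151q_i.
Setting ∂π_i/∂q_i = 0 with rivals' quantities fixed: 232 - 8q_i - 4·Σ_{j≠i} q_j = 0.
With identical firms every q_j equals q_i, so Σ_{j≠i} q_j = 2q_i and 232 = 16q_i, giving q_i = 29/2.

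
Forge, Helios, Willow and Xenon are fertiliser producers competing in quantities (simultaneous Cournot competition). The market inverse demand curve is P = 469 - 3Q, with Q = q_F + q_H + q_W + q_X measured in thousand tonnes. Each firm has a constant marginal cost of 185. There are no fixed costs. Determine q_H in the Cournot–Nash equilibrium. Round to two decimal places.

A representative firm's profit is π_i = q_i(469 - 3Q) - 185q_i.
Setting ∂π_i/∂q_i = 0 with rivals' quantities fixed: 284 - 6q_i - 3·Σ_{j≠i} q_j = 0.
With identical firms every q_j equals q_i, so Σ_{j≠i} q_j = 3q_i and 284 = 15q_i, giving q_i = 284/15.

18.93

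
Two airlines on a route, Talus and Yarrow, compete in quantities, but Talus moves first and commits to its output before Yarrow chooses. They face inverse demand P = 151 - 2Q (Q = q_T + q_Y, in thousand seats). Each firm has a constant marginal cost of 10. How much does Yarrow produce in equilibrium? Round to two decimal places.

17.63

The follower Yarrow best-responds to any q_T: π_Y = (151 - 2Q)q_Y - 10q_Y.
Setting the follower's marginal profit to zero, 141 - 2q_T - 4q_Y = 0, i.e. q_Y = (141 - 2q_T)/4.
Talus substitutes q_Y(q_T) into its own profit: π_T = q_T(151 - 2q_T - (141 - 2q_T)/2) - 10q_T = (161/2 - q_T)q_T - 10q_T.
Maximising: ∂π_T/∂q_T = 141/2 - 2q_T = 0, giving q_T = 141/4.
Then q_Y = (141 - 2·(141/4))/4 = 141/8.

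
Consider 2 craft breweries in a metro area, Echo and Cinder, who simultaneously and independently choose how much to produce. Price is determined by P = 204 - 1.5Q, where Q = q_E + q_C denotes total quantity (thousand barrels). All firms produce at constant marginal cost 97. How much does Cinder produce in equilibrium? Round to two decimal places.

Each firm earns π_i = (204 - 1.5Q)q_i - 97q_i.
First-order condition (treating rivals' output as given): 107 - 3q_i - (3/2)q_j = 0.
By symmetry each firm produces the same amount; substituting q_j = q_i yields q_i = 107/(9/2) = 214/9.

23.78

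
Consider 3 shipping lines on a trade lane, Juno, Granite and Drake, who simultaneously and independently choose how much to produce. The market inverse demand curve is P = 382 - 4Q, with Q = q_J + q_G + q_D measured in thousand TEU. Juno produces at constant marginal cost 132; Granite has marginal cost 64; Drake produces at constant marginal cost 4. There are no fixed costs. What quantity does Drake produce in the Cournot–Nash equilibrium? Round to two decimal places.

35.38

Juno's profit: π_J = (382 - 4Q)q_J - (132q_J). Setting ∂π_J/∂q_J = 0: 250 - 8q_J - 4(q_G + q_D) = 0.
Granite's first-order condition: 318 - 8q_G - 4(q_J + q_D) = 0.
Drake's first-order condition: 378 - 8q_D - 4(q_J + q_G) = 0.
Adding the 3 conditions: 946 − 8Q − 8Q = 0, i.e. Q = 473/8.
Back-substituting: q_J = (250 − 473/2)/4 = 27/8, q_G = (318 − 473/2)/4 = 163/8, q_D = (378 − 473/2)/4 = 283/8.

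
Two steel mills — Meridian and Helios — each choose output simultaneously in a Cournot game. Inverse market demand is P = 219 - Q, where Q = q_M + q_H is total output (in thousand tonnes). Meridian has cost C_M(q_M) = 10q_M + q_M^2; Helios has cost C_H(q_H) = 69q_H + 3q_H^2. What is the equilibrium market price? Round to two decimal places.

157.29

Meridian's profit: π_M = (219 - Q)q_M - (10q_M + q_M²). Setting ∂π_M/∂q_M = 0: 209 - 4q_M - (q_H) = 0.
Helios's profit: π_H = (219 - Q)q_H - (69q_H + 3q_H²). Setting ∂π_H/∂q_H = 0: 150 - 8q_H - (q_M) = 0.
Rearranging gives the reaction functions q_M = (209 - q_H)/4 and q_H = (150 - q_M)/8.
Solving the pair: q_M = 1522/31, q_H = 391/31.
Total output Q = 1913/31, so price P = 219 - 1913/31 = 157.2903.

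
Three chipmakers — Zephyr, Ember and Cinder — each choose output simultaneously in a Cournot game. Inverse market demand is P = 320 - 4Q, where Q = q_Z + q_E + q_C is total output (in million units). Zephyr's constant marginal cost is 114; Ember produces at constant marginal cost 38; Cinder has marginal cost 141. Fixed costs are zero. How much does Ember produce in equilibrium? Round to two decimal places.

28.81

Zephyr's profit: π_Z = (320 - 4Q)q_Z - (114q_Z). Setting ∂π_Z/∂q_Z = 0: 206 - 8q_Z - 4(q_E + q_C) = 0.
Ember's first-order condition: 282 - 8q_E - 4(q_Z + q_C) = 0.
Cinder's first-order condition: 179 - 8q_C - 4(q_Z + q_E) = 0.
Summing all 3 equations gives 667 − 16Q = 0, hence Q = 667/16.
Back-substituting: q_Z = (206 − 667/4)/4 = 157/16, q_E = (282 − 667/4)/4 = 461/16, q_C = (179 − 667/4)/4 = 49/16.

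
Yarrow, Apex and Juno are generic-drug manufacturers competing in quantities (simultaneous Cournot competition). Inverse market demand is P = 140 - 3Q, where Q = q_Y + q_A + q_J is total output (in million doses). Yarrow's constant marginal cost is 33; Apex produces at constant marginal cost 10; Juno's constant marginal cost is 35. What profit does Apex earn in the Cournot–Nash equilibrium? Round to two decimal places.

Yarrow's profit: π_Y = (140 - 3Q)q_Y - (33q_Y). Setting ∂π_Y/∂q_Y = 0: 107 - 6q_Y - 3(q_A + q_J) = 0.
Apex's first-order condition: 130 - 6q_A - 3(q_Y + q_J) = 0.
Juno's profit: π_J = (140 - 3Q)q_J - (35q_J). Setting ∂π_J/∂q_J = 0: 105 - 6q_J - 3(q_Y + q_A) = 0.
Summing all 3 equations gives 342 − 12Q = 0, hence Q = 57/2.
Back-substituting: q_Y = (107 − 171/2)/3 = 43/6, q_A = (130 − 171/2)/3 = 89/6, q_J = (105 − 171/2)/3 = 13/2.
Price P = 140 - 3·(57/2) = 109/2.
Apex's profit: (109/2 - 10)·(89/6) = 660.0833.

660.08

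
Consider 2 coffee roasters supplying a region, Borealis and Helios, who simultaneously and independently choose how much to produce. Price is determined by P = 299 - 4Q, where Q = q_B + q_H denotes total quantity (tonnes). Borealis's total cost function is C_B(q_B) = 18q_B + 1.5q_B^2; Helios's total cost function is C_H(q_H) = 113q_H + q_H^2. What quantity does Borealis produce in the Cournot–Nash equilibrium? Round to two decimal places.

21.98

Borealis's profit: π_B = (299 - 4Q)q_B - (18q_B + (3/2)q_B²). Setting ∂π_B/∂q_B = 0: 281 - 11q_B - 4(q_H) = 0.
Helios's first-order condition: 186 - 10q_H - 4(q_B) = 0.
So q_B = (281 - 4q_H)/11 and q_H = (186 - 4q_B)/10.
Substituting one into the other gives q_B = 1033/47 and q_H = 461/47.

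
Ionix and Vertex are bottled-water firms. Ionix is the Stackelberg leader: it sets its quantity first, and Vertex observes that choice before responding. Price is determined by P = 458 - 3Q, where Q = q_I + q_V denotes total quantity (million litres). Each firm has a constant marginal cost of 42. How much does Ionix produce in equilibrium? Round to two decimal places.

69.33

Solve by backward induction. Given q_I, the follower Vertex maximises π_V = (458 - 3q_I - 3q_V)q_V - 42q_V.
Follower FOC: 416 - 3q_I - 6q_V = 0, so q_V(q_I) = (416 - 3q_I)/6.
Ionix substitutes q_V(q_I) into its own profit: π_I = q_I(458 - 3q_I - (416 - 3q_I)/2) - 42q_I = (250 - (3/2)q_I)q_I - 42q_I.
Leader FOC: 208 - 3q_I = 0, so q_I = 208/3.
Then q_V = (416 - 3·(208/3))/6 = 104/3.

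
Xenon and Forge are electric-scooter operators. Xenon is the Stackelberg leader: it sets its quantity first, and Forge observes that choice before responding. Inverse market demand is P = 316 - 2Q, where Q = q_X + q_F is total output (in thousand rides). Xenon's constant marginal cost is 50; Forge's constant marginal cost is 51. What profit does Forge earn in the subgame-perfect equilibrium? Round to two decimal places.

2161.53

The follower Forge best-responds to any q_X: π_F = (316 - 2Q)q_F - 51q_F.
Setting the follower's marginal profit to zero, 265 - 2q_X - 4q_F = 0, i.e. q_F = (265 - 2q_X)/4.
The leader anticipates this reaction. Substituting into P = 316 - 2Q gives P = 367/2 - q_X, so π_X = (367/2 - q_X)q_X - 50q_X.
Maximising: ∂π_X/∂q_X = 267/2 - 2q_X = 0, giving q_X = 267/4.
Then q_F = (265 - 2·(267/4))/4 = 263/8.
Price P = 316 - 2·(797/8) = 467/4.
Forge's profit: (467/4 - 51)·(263/8) = 2161.5313.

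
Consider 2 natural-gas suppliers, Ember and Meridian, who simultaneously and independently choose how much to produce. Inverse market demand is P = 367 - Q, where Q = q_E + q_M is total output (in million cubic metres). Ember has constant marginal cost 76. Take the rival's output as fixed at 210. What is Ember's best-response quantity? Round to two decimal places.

40.50

With the rival's output fixed at 210, Ember's profit is π_E = (367 - 210 - q_E)q_E - (76q_E) = (157 - q_E)q_E - (76q_E).
∂π_E/∂q_E = 81 - 2q_E = 0, so q_E = 81/2.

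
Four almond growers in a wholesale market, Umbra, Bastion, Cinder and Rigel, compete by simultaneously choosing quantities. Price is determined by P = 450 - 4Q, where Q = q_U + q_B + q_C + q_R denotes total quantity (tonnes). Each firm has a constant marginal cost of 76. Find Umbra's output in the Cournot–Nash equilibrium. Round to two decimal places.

Each firm earns π_i = (450 - 4Q)q_i - 76q_i.
First-order condition (treating rivals' output as given): 374 - 8q_i - 4·Σ_{j≠i} q_j = 0.
By symmetry each firm produces the same amount; substituting Σ_{j≠i} q_j = 3q_i yields q_i = 374/20 = 187/10.

18.70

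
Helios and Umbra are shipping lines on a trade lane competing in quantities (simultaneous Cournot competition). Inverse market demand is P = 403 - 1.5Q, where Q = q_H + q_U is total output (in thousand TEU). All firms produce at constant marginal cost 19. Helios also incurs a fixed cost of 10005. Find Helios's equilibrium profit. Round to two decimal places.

917.67

Each firm earns π_i = (403 - 1.5Q)q_i - 19q_i.
First-order condition (treating rivals' output as given): 384 - 3q_i - (3/2)q_j = 0.
With identical firms every q_j equals q_i, so q_j = q_i and 384 = (9/2)q_i, giving q_i = 256/3.
Price P = 403 - (3/2)·(512/3) = 147.
Helios's profit: (147 - 19)·(256/3) - 10005 = 917.6667.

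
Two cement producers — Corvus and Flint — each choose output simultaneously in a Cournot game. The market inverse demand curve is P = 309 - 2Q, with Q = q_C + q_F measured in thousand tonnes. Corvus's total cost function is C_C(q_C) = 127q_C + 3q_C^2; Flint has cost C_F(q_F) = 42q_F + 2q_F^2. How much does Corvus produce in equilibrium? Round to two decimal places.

12.13

Corvus's profit: π_C = (309 - 2Q)q_C - (127q_C + 3q_C²). Setting ∂π_C/∂q_C = 0: 182 - 10q_C - 2(q_F) = 0.
Flint's profit: π_F = (309 - 2Q)q_F - (42q_F + 2q_F²). Setting ∂π_F/∂q_F = 0: 267 - 8q_F - 2(q_C) = 0.
Best responses: q_C = (182 - 2q_F)/10, q_F = (267 - 2q_C)/8.
Substituting one into the other gives q_C = 461/38 and q_F = 1153/38.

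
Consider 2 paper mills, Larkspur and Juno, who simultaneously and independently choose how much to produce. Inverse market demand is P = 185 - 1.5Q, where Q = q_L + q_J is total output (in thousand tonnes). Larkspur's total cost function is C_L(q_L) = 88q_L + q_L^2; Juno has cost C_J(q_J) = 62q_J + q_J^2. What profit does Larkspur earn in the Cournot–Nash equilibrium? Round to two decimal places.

436.18

Larkspur's profit: π_L = (185 - 1.5Q)q_L - (88q_L + q_L²). Setting ∂π_L/∂q_L = 0: 97 - 5q_L - (3/2)(q_J) = 0.
Juno's first-order condition: 123 - 5q_J - (3/2)(q_L) = 0.
Rearranging gives the reaction functions q_L = (97 - (3/2)q_J)/5 and q_J = (123 - (3/2)q_L)/5.
Solving the pair: q_L = 1202/91, q_J = 1878/91.
Price P = 185 - (3/2)·(440/13) = 1745/13.
Larkspur's profit: (1745/13)·(1202/91) - 88·(1202/91) - (1202/91)² = 436.1804.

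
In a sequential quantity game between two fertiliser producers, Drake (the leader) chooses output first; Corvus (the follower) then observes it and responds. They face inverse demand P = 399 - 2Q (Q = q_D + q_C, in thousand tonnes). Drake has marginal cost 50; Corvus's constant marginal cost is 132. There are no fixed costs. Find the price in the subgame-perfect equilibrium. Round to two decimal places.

157.75

Solve by backward induction. Given q_D, the follower Corvus maximises π_C = (399 - 2q_D - 2q_C)q_C - 132q_C.
Follower FOC: 267 - 2q_D - 4q_C = 0, so q_C(q_D) = (267 - 2q_D)/4.
The leader anticipates this reaction. Substituting into P = 399 - 2Q gives P = 531/2 - q_D, so π_D = (531/2 - q_D)q_D - 50q_D.
Maximising: ∂π_D/∂q_D = 431/2 - 2q_D = 0, giving q_D = 431/4.
Then q_C = (267 - 2·(431/4))/4 = 103/8.
Total output Q = 965/8, so price P = 399 - 2·(965/8) = 631/4.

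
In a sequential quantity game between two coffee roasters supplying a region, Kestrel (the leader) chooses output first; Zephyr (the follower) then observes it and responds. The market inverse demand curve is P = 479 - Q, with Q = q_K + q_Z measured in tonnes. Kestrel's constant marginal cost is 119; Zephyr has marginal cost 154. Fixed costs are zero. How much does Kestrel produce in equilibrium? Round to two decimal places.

197.50

Solve by backward induction. Given q_K, the follower Zephyr maximises π_Z = (479 - q_K - q_Z)q_Z - 154q_Z.
Follower FOC: 325 - q_K - 2q_Z = 0, so q_Z(q_K) = (325 - q_K)/2.
The leader anticipates this reaction. Substituting into P = 479 - Q gives P = 633/2 - (1/2)q_K, so π_K = (633/2 - (1/2)q_K)q_K - 119q_K.
Leader FOC: 395/2 - q_K = 0, so q_K = 395/2.
Then q_Z = (325 - 395/2)/2 = 255/4.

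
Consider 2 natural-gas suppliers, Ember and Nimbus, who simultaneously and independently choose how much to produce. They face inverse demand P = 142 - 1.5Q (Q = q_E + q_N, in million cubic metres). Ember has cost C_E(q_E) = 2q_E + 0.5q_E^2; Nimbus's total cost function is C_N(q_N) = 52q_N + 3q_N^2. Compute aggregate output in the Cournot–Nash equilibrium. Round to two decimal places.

Ember's profit: π_E = (142 - 1.5Q)q_E - (2q_E + (1/2)q_E²). Setting ∂π_E/∂q_E = 0: 140 - 4q_E - (3/2)(q_N) = 0.
Nimbus's profit: π_N = (142 - 1.5Q)q_N - (52q_N + 3q_N²). Setting ∂π_N/∂q_N = 0: 90 - 9q_N - (3/2)(q_E) = 0.
Rearranging gives the reaction functions q_E = (140 - (3/2)q_N)/4 and q_N = (90 - (3/2)q_E)/9.
Substituting one into the other gives q_E = 100/3 and q_N = 40/9.
Total output Q = 100/3 + 40/9 = 340/9.

37.78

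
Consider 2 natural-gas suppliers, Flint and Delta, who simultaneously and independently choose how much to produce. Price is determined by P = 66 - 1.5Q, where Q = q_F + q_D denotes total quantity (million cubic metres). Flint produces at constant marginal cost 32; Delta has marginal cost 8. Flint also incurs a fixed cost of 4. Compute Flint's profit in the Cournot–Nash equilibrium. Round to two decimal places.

Flint's profit: π_F = (66 - 1.5Q)q_F - (32q_F). Setting ∂π_F/∂q_F = 0: 34 - 3q_F - (3/2)(q_D) = 0.
Delta's profit: π_D = (66 - 1.5Q)q_D - (8q_D). Setting ∂π_D/∂q_D = 0: 58 - 3q_D - (3/2)(q_F) = 0.
Best responses: q_F = (34 - (3/2)q_D)/3, q_D = (58 - (3/2)q_F)/3.
Solving the pair: q_F = 20/9, q_D = 164/9.
Price P = 66 - (3/2)·(184/9) = 106/3.
Flint's profit: (106/3 - 32)·(20/9) - 4 = 92/27.

3.41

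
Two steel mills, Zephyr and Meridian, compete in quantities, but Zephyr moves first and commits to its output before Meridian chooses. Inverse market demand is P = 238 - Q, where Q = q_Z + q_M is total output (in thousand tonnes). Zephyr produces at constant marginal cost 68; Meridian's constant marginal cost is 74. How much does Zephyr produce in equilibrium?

The follower Meridian best-responds to any q_Z: π_M = (238 - Q)q_M - 74q_M.
Follower FOC: 164 - q_Z - 2q_M = 0, so q_M(q_Z) = (164 - q_Z)/2.
Zephyr substitutes q_M(q_Z) into its own profit: π_Z = q_Z(238 - q_Z - (164 - q_Z)/2) - 68q_Z = (156 - (1/2)q_Z)q_Z - 68q_Z.
Maximising: ∂π_Z/∂q_Z = 88 - q_Z = 0, giving q_Z = 88.
Then q_M = (164 - 88)/2 = 38.

88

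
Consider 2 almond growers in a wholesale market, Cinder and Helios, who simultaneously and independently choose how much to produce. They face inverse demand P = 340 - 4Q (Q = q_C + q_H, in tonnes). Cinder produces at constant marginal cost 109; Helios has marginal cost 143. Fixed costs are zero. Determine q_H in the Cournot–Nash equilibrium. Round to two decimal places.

13.58

Cinder's profit: π_C = (340 - 4Q)q_C - (109q_C). Setting ∂π_C/∂q_C = 0: 231 - 8q_C - 4(q_H) = 0.
Helios's first-order condition: 197 - 8q_H - 4(q_C) = 0.
So q_C = (231 - 4q_H)/8 and q_H = (197 - 4q_C)/8.
Solving the pair: q_C = 265/12, q_H = 163/12.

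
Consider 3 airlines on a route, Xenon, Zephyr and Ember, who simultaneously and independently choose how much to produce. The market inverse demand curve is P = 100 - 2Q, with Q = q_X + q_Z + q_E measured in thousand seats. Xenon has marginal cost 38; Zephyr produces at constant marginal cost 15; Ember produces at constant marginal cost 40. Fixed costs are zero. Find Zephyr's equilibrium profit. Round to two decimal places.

552.78

Xenon's profit: π_X = (100 - 2Q)q_X - (38q_X). Setting ∂π_X/∂q_X = 0: 62 - 4q_X - 2(q_Z + q_E) = 0.
Zephyr's profit: π_Z = (100 - 2Q)q_Z - (15q_Z). Setting ∂π_Z/∂q_Z = 0: 85 - 4q_Z - 2(q_X + q_E) = 0.
Ember's first-order condition: 60 - 4q_E - 2(q_X + q_Z) = 0.
Adding the 3 conditions: 207 − 4Q − 4Q = 0, i.e. Q = 207/8.
Back-substituting: q_X = (62 − 207/4)/2 = 41/8, q_Z = (85 − 207/4)/2 = 133/8, q_E = (60 − 207/4)/2 = 33/8.
Price P = 100 - 2·(207/8) = 193/4.
Zephyr's profit: (193/4 - 15)·(133/8) = 552.7813.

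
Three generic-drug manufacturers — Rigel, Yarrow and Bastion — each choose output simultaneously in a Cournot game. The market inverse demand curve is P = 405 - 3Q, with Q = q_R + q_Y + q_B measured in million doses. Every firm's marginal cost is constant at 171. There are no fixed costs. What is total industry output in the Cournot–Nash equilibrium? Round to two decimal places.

Each firm earns π_i = (405 - 3Q)q_i - 171q_i.
First-order condition (treating rivals' output as given): 234 - 6q_i - 3·Σ_{j≠i} q_j = 0.
With identical firms every q_j equals q_i, so Σ_{j≠i} q_j = 2q_i and 234 = 12q_i, giving q_i = 39/2.
Total output Q = 39/2 + 39/2 + 39/2 = 117/2.

58.50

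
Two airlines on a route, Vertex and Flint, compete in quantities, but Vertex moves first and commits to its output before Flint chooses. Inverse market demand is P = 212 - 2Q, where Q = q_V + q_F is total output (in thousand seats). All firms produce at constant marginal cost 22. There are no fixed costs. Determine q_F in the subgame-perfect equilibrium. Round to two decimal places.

Solve by backward induction. Given q_V, the follower Flint maximises π_F = (212 - 2q_V - 2q_F)q_F - 22q_F.
Follower FOC: 190 - 2q_V - 4q_F = 0, so q_F(q_V) = (190 - 2q_V)/4.
The leader anticipates this reaction. Substituting into P = 212 - 2Q gives P = 117 - q_V, so π_V = (117 - q_V)q_V - 22q_V.
The leader's first-order condition 95 - 2q_V = 0 yields q_V = 95/2.
Then q_F = (190 - 2·(95/2))/4 = 95/4.

23.75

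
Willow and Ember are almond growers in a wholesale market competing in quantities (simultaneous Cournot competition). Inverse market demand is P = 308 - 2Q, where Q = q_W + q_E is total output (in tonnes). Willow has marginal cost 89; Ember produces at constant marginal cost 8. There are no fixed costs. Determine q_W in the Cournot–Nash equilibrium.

Willow's profit: π_W = (308 - 2Q)q_W - (89q_W). Setting ∂π_W/∂q_W = 0: 219 - 4q_W - 2(q_E) = 0.
Ember's profit: π_E = (308 - 2Q)q_E - (8q_E). Setting ∂π_E/∂q_E = 0: 300 - 4q_E - 2(q_W) = 0.
Rearranging gives the reaction functions q_W = (219 - 2q_E)/4 and q_E = (300 - 2q_W)/4.
Substituting one into the other gives q_W = 23 and q_E = 127/2.

23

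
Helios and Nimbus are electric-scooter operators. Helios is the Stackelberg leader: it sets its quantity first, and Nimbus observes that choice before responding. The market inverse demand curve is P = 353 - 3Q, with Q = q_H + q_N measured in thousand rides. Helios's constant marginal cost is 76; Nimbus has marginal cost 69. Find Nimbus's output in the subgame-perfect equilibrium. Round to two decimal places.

24.83

Solve by backward induction. Given q_H, the follower Nimbus maximises π_N = (353 - 3q_H - 3q_N)q_N - 69q_N.
∂π_N/∂q_N = 284 - 3q_H - 6q_N = 0 gives the reaction function q_N = (284 - 3q_H)/6.
The leader anticipates this reaction. Substituting into P = 353 - 3Q gives P = 211 - (3/2)q_H, so π_H = (211 - (3/2)q_H)q_H - 76q_H.
The leader's first-order condition 135 - 3q_H = 0 yields q_H = 45.
Then q_N = (284 - 3·45)/6 = 149/6.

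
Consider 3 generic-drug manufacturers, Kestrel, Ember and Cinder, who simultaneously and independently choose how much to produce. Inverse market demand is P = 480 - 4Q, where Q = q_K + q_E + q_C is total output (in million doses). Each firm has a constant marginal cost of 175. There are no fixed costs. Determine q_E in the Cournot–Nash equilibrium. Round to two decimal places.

A representative firm's profit is π_i = q_i(480 - 4Q) - 175q_i.
Setting ∂π_i/∂q_i = 0 with rivals' quantities fixed: 305 - 8q_i - 4·Σ_{j≠i} q_j = 0.
With identical firms every q_j equals q_i, so Σ_{j≠i} q_j = 2q_i and 305 = 16q_i, giving q_i = 305/16.

19.06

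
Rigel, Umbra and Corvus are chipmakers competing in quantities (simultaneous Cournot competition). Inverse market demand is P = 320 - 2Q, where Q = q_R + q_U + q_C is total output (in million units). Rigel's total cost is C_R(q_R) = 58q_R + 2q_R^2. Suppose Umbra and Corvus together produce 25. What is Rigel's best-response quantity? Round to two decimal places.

With rivals' combined output fixed at 25, Rigel's profit is π_R = (320 - 2·25 - 2q_R)q_R - (58q_R + 2q_R²) = (270 - 2q_R)q_R - (58q_R + 2q_R²).
∂π_R/∂q_R = 212 - 8q_R = 0, so q_R = 53/2.

26.50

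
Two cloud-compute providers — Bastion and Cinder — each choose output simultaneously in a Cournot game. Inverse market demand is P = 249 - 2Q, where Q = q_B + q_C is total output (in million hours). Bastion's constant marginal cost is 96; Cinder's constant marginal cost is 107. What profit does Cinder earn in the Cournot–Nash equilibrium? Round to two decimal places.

953.39

Bastion's profit: π_B = (249 - 2Q)q_B - (96q_B). Setting ∂π_B/∂q_B = 0: 153 - 4q_B - 2(q_C) = 0.
Cinder's profit: π_C = (249 - 2Q)q_C - (107q_C). Setting ∂π_C/∂q_C = 0: 142 - 4q_C - 2(q_B) = 0.
Best responses: q_B = (153 - 2q_C)/4, q_C = (142 - 2q_B)/4.
Solving the pair: q_B = 82/3, q_C = 131/6.
Price P = 249 - 2·(295/6) = 452/3.
Cinder's profit: (452/3 - 107)·(131/6) = 953.3889.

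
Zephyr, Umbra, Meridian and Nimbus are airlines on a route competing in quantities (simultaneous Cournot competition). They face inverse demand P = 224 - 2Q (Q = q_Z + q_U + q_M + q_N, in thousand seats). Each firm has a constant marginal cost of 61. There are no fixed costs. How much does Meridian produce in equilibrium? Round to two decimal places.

16.30

A representative firm's profit is π_i = q_i(224 - 2Q) - 61q_i.
First-order condition (treating rivals' output as given): 163 - 4q_i - 2·Σ_{j≠i} q_j = 0.
By symmetry each firm produces the same amount; substituting Σ_{j≠i} q_j = 3q_i yields q_i = 163/10.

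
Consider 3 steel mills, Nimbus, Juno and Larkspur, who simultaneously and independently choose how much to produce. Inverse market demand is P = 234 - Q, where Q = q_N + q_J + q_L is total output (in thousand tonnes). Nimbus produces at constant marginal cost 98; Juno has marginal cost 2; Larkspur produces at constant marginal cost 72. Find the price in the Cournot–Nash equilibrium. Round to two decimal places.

Nimbus's profit: π_N = (234 - Q)q_N - (98q_N). Setting ∂π_N/∂q_N = 0: 136 - 2q_N - (q_J + q_L) = 0.
Juno's profit: π_J = (234 - Q)q_J - (2q_J). Setting ∂π_J/∂q_J = 0: 232 - 2q_J - (q_N + q_L) = 0.
Larkspur's first-order condition: 162 - 2q_L - (q_N + q_J) = 0.
Summing all 3 equations gives 530 − 4Q = 0, hence Q = 265/2.
Back-substituting: q_N = (136 − 265/2) = 7/2, q_J = (232 − 265/2) = 199/2, q_L = (162 − 265/2) = 59/2.
Total output Q = 265/2, so price P = 234 - 265/2 = 203/2.

101.50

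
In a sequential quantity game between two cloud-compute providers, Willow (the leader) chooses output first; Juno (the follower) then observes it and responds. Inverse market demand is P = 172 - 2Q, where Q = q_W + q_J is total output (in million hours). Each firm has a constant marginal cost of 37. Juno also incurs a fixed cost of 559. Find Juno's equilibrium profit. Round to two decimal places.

The follower Juno best-responds to any q_W: π_J = (172 - 2Q)q_J - 37q_J.
Setting the follower's marginal profit to zero, 135 - 2q_W - 4q_J = 0, i.e. q_J = (135 - 2q_W)/4.
The leader anticipates this reaction. Substituting into P = 172 - 2Q gives P = 209/2 - q_W, so π_W = (209/2 - q_W)q_W - 37q_W.
The leader's first-order condition 135/2 - 2q_W = 0 yields q_W = 135/4.
Then q_J = (135 - 2·(135/4))/4 = 135/8.
Price P = 172 - 2·(405/8) = 283/4.
Juno's profit: (283/4 - 37)·(135/8) - 559 = 337/32.

10.53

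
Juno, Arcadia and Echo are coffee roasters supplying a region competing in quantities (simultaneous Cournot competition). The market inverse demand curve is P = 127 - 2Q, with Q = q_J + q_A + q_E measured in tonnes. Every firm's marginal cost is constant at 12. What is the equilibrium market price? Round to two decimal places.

40.75

Each firm earns π_i = (127 - 2Q)q_i - 12q_i.
First-order condition (treating rivals' output as given): 115 - 4q_i - 2·Σ_{j≠i} q_j = 0.
With identical firms every q_j equals q_i, so Σ_{j≠i} q_j = 2q_i and 115 = 8q_i, giving q_i = 115/8.
Total output Q = 345/8, so price P = 127 - 2·(345/8) = 163/4.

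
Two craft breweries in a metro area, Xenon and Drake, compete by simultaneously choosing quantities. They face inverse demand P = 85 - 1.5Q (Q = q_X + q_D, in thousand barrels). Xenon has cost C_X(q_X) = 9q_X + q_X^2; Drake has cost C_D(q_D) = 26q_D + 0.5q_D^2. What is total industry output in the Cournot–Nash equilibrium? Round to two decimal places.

22.34

Xenon's profit: π_X = (85 - 1.5Q)q_X - (9q_X + q_X²). Setting ∂π_X/∂q_X = 0: 76 - 5q_X - (3/2)(q_D) = 0.
Drake's first-order condition: 59 - 4q_D - (3/2)(q_X) = 0.
Rearranging gives the reaction functions q_X = (76 - (3/2)q_D)/5 and q_D = (59 - (3/2)q_X)/4.
Substituting one into the other gives q_X = 862/71 and q_D = 724/71.
Total output Q = 862/71 + 724/71 = 1586/71.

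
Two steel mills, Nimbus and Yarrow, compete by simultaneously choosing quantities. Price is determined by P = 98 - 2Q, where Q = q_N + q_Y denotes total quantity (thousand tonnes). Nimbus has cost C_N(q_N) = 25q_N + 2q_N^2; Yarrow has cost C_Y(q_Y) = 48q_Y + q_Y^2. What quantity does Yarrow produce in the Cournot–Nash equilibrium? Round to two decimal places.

Nimbus's profit: π_N = (98 - 2Q)q_N - (25q_N + 2q_N²). Setting ∂π_N/∂q_N = 0: 73 - 8q_N - 2(q_Y) = 0.
Yarrow's first-order condition: 50 - 6q_Y - 2(q_N) = 0.
Best responses: q_N = (73 - 2q_Y)/8, q_Y = (50 - 2q_N)/6.
Substituting one into the other gives q_N = 169/22 and q_Y = 127/22.

5.77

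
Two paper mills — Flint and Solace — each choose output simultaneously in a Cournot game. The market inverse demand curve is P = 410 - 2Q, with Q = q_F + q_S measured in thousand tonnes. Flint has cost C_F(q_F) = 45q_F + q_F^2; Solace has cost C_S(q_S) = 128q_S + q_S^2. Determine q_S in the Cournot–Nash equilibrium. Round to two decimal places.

30.06

Flint's profit: π_F = (410 - 2Q)q_F - (45q_F + q_F²). Setting ∂π_F/∂q_F = 0: 365 - 6q_F - 2(q_S) = 0.
Solace's profit: π_S = (410 - 2Q)q_S - (128q_S + q_S²). Setting ∂π_S/∂q_S = 0: 282 - 6q_S - 2(q_F) = 0.
Best responses: q_F = (365 - 2q_S)/6, q_S = (282 - 2q_F)/6.
Solving the pair: q_F = 813/16, q_S = 481/16.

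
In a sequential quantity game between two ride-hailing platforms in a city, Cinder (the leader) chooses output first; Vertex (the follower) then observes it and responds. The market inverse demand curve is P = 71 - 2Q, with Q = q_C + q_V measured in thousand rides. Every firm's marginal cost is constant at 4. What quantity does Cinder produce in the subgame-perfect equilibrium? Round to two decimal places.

16.75

The follower Vertex best-responds to any q_C: π_V = (71 - 2Q)q_V - 4q_V.
Follower FOC: 67 - 2q_C - 4q_V = 0, so q_V(q_C) = (67 - 2q_C)/4.
Cinder substitutes q_V(q_C) into its own profit: π_C = q_C(71 - 2q_C - (67 - 2q_C)/2) - 4q_C = (75/2 - q_C)q_C - 4q_C.
Maximising: ∂π_C/∂q_C = 67/2 - 2q_C = 0, giving q_C = 67/4.
Then q_V = (67 - 2·(67/4))/4 = 67/8.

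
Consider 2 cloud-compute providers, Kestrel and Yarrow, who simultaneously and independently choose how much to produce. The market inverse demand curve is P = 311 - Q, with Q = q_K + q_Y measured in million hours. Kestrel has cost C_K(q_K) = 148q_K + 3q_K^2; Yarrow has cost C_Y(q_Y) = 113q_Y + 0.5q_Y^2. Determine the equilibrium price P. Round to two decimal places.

Kestrel's profit: π_K = (311 - Q)q_K - (148q_K + 3q_K²). Setting ∂π_K/∂q_K = 0: 163 - 8q_K - (q_Y) = 0.
Yarrow's profit: π_Y = (311 - Q)q_Y - (113q_Y + (1/2)q_Y²). Setting ∂π_Y/∂q_Y = 0: 198 - 3q_Y - (q_K) = 0.
Rearranging gives the reaction functions q_K = (163 - q_Y)/8 and q_Y = (198 - q_K)/3.
Solving the pair: q_K = 291/23, q_Y = 1421/23.
Total output Q = 1712/23, so price P = 311 - 1712/23 = 236.5652.

236.57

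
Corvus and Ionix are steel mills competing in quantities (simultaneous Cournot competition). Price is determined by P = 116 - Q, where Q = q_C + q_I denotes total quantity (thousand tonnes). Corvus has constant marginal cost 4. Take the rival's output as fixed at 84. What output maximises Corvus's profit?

14

With the rival's output fixed at 84, Corvus's profit is π_C = (116 - 84 - q_C)q_C - (4q_C) = (32 - q_C)q_C - (4q_C).
∂π_C/∂q_C = 28 - 2q_C = 0, so q_C = 14.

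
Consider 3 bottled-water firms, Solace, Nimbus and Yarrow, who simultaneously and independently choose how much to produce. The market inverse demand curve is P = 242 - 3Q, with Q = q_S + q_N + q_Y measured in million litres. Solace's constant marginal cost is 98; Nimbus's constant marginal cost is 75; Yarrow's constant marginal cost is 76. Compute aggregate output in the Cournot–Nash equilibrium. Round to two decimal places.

39.75

Solace's profit: π_S = (242 - 3Q)q_S - (98q_S). Setting ∂π_S/∂q_S = 0: 144 - 6q_S - 3(q_N + q_Y) = 0.
Nimbus's profit: π_N = (242 - 3Q)q_N - (75q_N). Setting ∂π_N/∂q_N = 0: 167 - 6q_N - 3(q_S + q_Y) = 0.
Yarrow's profit: π_Y = (242 - 3Q)q_Y - (76q_Y). Setting ∂π_Y/∂q_Y = 0: 166 - 6q_Y - 3(q_S + q_N) = 0.
Adding the 3 conditions: 477 − 6Q − 6Q = 0, i.e. Q = 159/4.
Back-substituting: q_S = (144 − 477/4)/3 = 33/4, q_N = (167 − 477/4)/3 = 191/12, q_Y = (166 − 477/4)/3 = 187/12.
Total output Q = 33/4 + 191/12 + 187/12 = 159/4.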